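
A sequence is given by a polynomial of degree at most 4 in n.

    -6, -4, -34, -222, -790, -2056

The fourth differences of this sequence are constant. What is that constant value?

-96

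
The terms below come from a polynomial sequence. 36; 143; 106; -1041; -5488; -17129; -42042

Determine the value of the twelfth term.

First differences: 107  -37  -1147  -4447  -11641  -24913
Second differences: -144  -1110  -3300  -7194  -13272
Third differences: -966  -2190  -3894  -6078
Fourth differences: -1224  -1704  -2184
Fifth differences: -480  -480
Constant fifth difference = -480, so extend:
-2184 − 480 = -2664;  -6078 − 2664 = -8742;  -13272 − 8742 = -22014;  -24913 − 22014 = -46927;  -42042 − 46927 = -88969
-2664 − 480 = -3144;  -8742 − 3144 = -11886;  -22014 − 11886 = -33900;  -46927 − 33900 = -80827;  -88969 − 80827 = -169796
-3144 − 480 = -3624;  -11886 − 3624 = -15510;  -33900 − 15510 = -49410;  -80827 − 49410 = -130237;  -169796 − 130237 = -300033
-3624 − 480 = -4104;  -15510 − 4104 = -19614;  -49410 − 19614 = -69024;  -130237 − 69024 = -199261;  -300033 − 199261 = -499294
-4104 − 480 = -4584;  -19614 − 4584 = -24198;  -69024 − 24198 = -93222;  -199261 − 93222 = -292483;  -499294 − 292483 = -791777

-791777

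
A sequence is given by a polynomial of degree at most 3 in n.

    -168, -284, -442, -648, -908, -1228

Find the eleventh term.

First differences: -116, -158, -206, -260, -320
Second differences: -42, -48, -54, -60
Third differences: -6, -6, -6
Third differences constant at -6.
-60 − 6 = -66;  -320 − 66 = -386;  -1228 − 386 = -1614
-66 − 6 = -72;  -386 − 72 = -458;  -1614 − 458 = -2072
-72 − 6 = -78;  -458 − 78 = -536;  -2072 − 536 = -2608
-78 − 6 = -84;  -536 − 84 = -620;  -2608 − 620 = -3228
-84 − 6 = -90;  -620 − 90 = -710;  -3228 − 710 = -3938

-3938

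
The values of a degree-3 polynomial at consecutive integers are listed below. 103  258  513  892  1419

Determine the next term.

D1: 155 , 255 , 379 , 527
D2: 100 , 124 , 148
D3: 24 , 24
Constant third difference = 24, so extend:
148 + 24 = 172;  527 + 172 = 699;  1419 + 699 = 2118

2118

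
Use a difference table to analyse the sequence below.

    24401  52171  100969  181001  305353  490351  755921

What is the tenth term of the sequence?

2296883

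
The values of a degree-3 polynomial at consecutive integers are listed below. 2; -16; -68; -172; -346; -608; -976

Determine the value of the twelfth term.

-18, -52, -104, -174, -262, -368
-34, -52, -70, -88, -106
-18, -18, -18, -18
Third differences constant at -18.
-106 − 18 = -124;  -368 − 124 = -492;  -976 − 492 = -1468
-124 − 18 = -142;  -492 − 142 = -634;  -1468 − 634 = -2102
-142 − 18 = -160;  -634 − 160 = -794;  -2102 − 794 = -2896
-160 − 18 = -178;  -794 − 178 = -972;  -2896 − 972 = -3868
-178 − 18 = -196;  -972 − 196 = -1168;  -3868 − 1168 = -5036

-5036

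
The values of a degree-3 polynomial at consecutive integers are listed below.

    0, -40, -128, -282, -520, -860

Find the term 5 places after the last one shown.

-4720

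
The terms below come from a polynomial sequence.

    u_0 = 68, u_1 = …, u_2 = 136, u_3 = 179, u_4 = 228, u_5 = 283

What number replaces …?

Using the last 4 terms:
D1: 43  49  55
D2: 6  6
Constant second difference = 6.
Extend backward: 43 − 6 = 37;  136 − 37 = 99

99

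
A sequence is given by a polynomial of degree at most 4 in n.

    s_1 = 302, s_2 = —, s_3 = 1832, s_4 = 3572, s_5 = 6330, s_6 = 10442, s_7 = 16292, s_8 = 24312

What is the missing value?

Using the last 6 terms:
D1: 1740  2758  4112  5850  8020
D2: 1018  1354  1738  2170
D3: 336  384  432
D4: 48  48
Constant fourth difference = 48.
Extend backward: 336 − 48 = 288;  1018 − 288 = 730;  1740 − 730 = 1010;  1832 − 1010 = 822

822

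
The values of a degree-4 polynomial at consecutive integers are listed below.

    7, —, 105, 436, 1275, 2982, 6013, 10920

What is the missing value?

18

Using the last 6 terms:
Δ: 331  839  1707  3031  4907
Δ²: 508  868  1324  1876
Δ³: 360  456  552
Δ⁴: 96  96
Constant fourth difference = 96.
Extend backward: 360 − 96 = 264;  508 − 264 = 244;  331 − 244 = 87;  105 − 87 = 18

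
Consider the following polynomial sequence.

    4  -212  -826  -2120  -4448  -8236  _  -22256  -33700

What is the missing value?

-13982

Using the first 6 terms:
Δ: -216  -614  -1294  -2328  -3788
Δ²: -398  -680  -1034  -1460
Δ³: -282  -354  -426
Δ⁴: -72  -72
Constant fourth difference = -72.
Extend forward: -426 − 72 = -498;  -1460 − 498 = -1958;  -3788 − 1958 = -5746;  -8236 − 5746 = -13982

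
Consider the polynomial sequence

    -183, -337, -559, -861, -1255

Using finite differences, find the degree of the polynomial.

-154, -222, -302, -394
-68, -80, -92
-12, -12
The third differences are constant, so the polynomial has degree 3.

3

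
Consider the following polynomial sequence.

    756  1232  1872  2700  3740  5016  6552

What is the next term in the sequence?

8372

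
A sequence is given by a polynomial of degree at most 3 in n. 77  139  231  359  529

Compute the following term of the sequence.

D1: 62, 92, 128, 170
D2: 30, 36, 42
D3: 6, 6
Constant third difference = 6, so extend:
42 + 6 = 48;  170 + 48 = 218;  529 + 218 = 747

747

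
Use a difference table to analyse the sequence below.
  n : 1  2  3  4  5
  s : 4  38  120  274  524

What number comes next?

D1: 34, 82, 154, 250
D2: 48, 72, 96
D3: 24, 24
Constant third difference = 24, so extend:
96 + 24 = 120;  250 + 120 = 370;  524 + 370 = 894

894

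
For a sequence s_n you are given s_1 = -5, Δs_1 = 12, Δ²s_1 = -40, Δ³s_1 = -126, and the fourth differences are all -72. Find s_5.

Build the table forward from the leading diagonal:
Δ⁴: -72, -72, -72, -72, -72
Δ³: -126, -198, -270, -342, -414
Δ²: -40, -166, -364, -634, -976
Δ: 12, -28, -194, -558, -1192
s: -5, 7, -21, -215, -773

-773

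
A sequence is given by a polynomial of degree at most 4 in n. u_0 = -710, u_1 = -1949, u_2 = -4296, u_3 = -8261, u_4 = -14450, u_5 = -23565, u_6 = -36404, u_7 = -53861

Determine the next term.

-76926

-1239  -2347  -3965  -6189  -9115  -12839  -17457
-1108  -1618  -2224  -2926  -3724  -4618
-510  -606  -702  -798  -894
-96  -96  -96  -96
Fourth differences constant at -96.
-894 − 96 = -990;  -4618 − 990 = -5608;  -17457 − 5608 = -23065;  -53861 − 23065 = -76926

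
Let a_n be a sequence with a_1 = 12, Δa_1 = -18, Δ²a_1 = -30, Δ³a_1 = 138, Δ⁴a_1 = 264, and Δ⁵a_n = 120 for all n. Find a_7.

6894

Build the table forward from the leading diagonal:
Fifth differences: 120  120  120  120  120  120  120
Fourth differences: 264  384  504  624  744  864  984
Third differences: 138  402  786  1290  1914  2658  3522
Second differences: -30  108  510  1296  2586  4500  7158
First differences: -18  -48  60  570  1866  4452  8952
a: 12  -6  -54  6  576  2442  6894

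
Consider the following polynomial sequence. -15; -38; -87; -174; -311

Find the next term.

-510

First differences: -23, -49, -87, -137
Second differences: -26, -38, -50
Third differences: -12, -12
The third differences are constant (-12).
-50 − 12 = -62;  -137 − 62 = -199;  -311 − 199 = -510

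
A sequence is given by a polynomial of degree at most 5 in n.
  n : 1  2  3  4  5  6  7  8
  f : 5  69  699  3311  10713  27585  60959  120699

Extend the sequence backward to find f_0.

D1: 64, 630, 2612, 7402, 16872, 33374, 59740
D2: 566, 1982, 4790, 9470, 16502, 26366
D3: 1416, 2808, 4680, 7032, 9864
D4: 1392, 1872, 2352, 2832
D5: 480, 480, 480
The fifth differences are constant at 480.
Work back: 1392 − 480 = 912;  1416 − 912 = 504;  566 − 504 = 62;  64 − 62 = 2;  5 − 2 = 3

3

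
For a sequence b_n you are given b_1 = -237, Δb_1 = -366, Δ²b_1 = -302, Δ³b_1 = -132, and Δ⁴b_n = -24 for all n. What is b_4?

Build the table forward from the leading diagonal:
Fourth differences: -24, -24, -24, -24
Third differences: -132, -156, -180, -204
Second differences: -302, -434, -590, -770
First differences: -366, -668, -1102, -1692
b: -237, -603, -1271, -2373

-2373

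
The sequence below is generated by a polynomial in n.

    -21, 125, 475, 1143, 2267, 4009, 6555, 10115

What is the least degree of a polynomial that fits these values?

First differences: 146, 350, 668, 1124, 1742, 2546, 3560
Second differences: 204, 318, 456, 618, 804, 1014
Third differences: 114, 138, 162, 186, 210
Fourth differences: 24, 24, 24, 24
The fourth differences are constant, so the polynomial has degree 4.

4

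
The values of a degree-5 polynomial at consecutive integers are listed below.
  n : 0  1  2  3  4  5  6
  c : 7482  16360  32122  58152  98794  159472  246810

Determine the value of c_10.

1043962

8878  15762  26030  40642  60678  87338
6884  10268  14612  20036  26660
3384  4344  5424  6624
960  1080  1200
120  120
The fifth differences are constant (120).
1200 + 120 = 1320;  6624 + 1320 = 7944;  26660 + 7944 = 34604;  87338 + 34604 = 121942;  246810 + 121942 = 368752
1320 + 120 = 1440;  7944 + 1440 = 9384;  34604 + 9384 = 43988;  121942 + 43988 = 165930;  368752 + 165930 = 534682
1440 + 120 = 1560;  9384 + 1560 = 10944;  43988 + 10944 = 54932;  165930 + 54932 = 220862;  534682 + 220862 = 755544
1560 + 120 = 1680;  10944 + 1680 = 12624;  54932 + 12624 = 67556;  220862 + 67556 = 288418;  755544 + 288418 = 1043962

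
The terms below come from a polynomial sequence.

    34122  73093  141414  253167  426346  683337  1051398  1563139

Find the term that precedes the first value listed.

13851

D1: 38971, 68321, 111753, 173179, 256991, 368061, 511741
D2: 29350, 43432, 61426, 83812, 111070, 143680
D3: 14082, 17994, 22386, 27258, 32610
D4: 3912, 4392, 4872, 5352
D5: 480, 480, 480
The fifth differences are constant at 480.
Work back: 3912 − 480 = 3432;  14082 − 3432 = 10650;  29350 − 10650 = 18700;  38971 − 18700 = 20271;  34122 − 20271 = 13851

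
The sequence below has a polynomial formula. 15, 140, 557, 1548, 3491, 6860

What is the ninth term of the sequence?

D1: 125  417  991  1943  3369
D2: 292  574  952  1426
D3: 282  378  474
D4: 96  96
The fourth differences are constant (96).
474 + 96 = 570;  1426 + 570 = 1996;  3369 + 1996 = 5365;  6860 + 5365 = 12225
570 + 96 = 666;  1996 + 666 = 2662;  5365 + 2662 = 8027;  12225 + 8027 = 20252
666 + 96 = 762;  2662 + 762 = 3424;  8027 + 3424 = 11451;  20252 + 11451 = 31703

31703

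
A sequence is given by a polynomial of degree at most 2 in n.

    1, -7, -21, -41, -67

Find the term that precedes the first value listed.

3

D1: -8, -14, -20, -26
D2: -6, -6, -6
The second differences are constant at -6.
Work back: -8 + 6 = -2;  1 + 2 = 3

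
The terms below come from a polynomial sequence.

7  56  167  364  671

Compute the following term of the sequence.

Δ: 49, 111, 197, 307
Δ²: 62, 86, 110
Δ³: 24, 24
Constant third difference = 24, so extend:
110 + 24 = 134;  307 + 134 = 441;  671 + 441 = 1112

1112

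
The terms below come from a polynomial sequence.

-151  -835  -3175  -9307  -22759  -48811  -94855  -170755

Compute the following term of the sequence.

-289207

D1: -684, -2340, -6132, -13452, -26052, -46044, -75900
D2: -1656, -3792, -7320, -12600, -19992, -29856
D3: -2136, -3528, -5280, -7392, -9864
D4: -1392, -1752, -2112, -2472
D5: -360, -360, -360
Constant fifth difference = -360, so extend:
-2472 − 360 = -2832;  -9864 − 2832 = -12696;  -29856 − 12696 = -42552;  -75900 − 42552 = -118452;  -170755 − 118452 = -289207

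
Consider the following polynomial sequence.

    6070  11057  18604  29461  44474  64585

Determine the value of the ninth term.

Δ: 4987 , 7547 , 10857 , 15013 , 20111
Δ²: 2560 , 3310 , 4156 , 5098
Δ³: 750 , 846 , 942
Δ⁴: 96 , 96
Constant fourth difference = 96, so extend:
942 + 96 = 1038;  5098 + 1038 = 6136;  20111 + 6136 = 26247;  64585 + 26247 = 90832
1038 + 96 = 1134;  6136 + 1134 = 7270;  26247 + 7270 = 33517;  90832 + 33517 = 124349
1134 + 96 = 1230;  7270 + 1230 = 8500;  33517 + 8500 = 42017;  124349 + 42017 = 166366

166366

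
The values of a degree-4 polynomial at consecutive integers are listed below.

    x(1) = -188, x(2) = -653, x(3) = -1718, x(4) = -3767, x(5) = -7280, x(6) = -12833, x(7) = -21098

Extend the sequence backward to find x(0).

First differences: -465  -1065  -2049  -3513  -5553  -8265
Second differences: -600  -984  -1464  -2040  -2712
Third differences: -384  -480  -576  -672
Fourth differences: -96  -96  -96
The fourth differences are constant at -96.
Work back: -384 + 96 = -288;  -600 + 288 = -312;  -465 + 312 = -153;  -188 + 153 = -35

-35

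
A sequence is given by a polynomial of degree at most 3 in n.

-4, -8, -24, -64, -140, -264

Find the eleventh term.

-4, -16, -40, -76, -124
-12, -24, -36, -48
-12, -12, -12
Third differences constant at -12.
-48 − 12 = -60;  -124 − 60 = -184;  -264 − 184 = -448
-60 − 12 = -72;  -184 − 72 = -256;  -448 − 256 = -704
-72 − 12 = -84;  -256 − 84 = -340;  -704 − 340 = -1044
-84 − 12 = -96;  -340 − 96 = -436;  -1044 − 436 = -1480
-96 − 12 = -108;  -436 − 108 = -544;  -1480 − 544 = -2024

-2024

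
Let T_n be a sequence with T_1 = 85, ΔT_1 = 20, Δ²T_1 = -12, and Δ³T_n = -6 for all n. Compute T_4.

103

Build the table forward from the leading diagonal:
Third differences: -6  -6  -6  -6
Second differences: -12  -18  -24  -30
First differences: 20  8  -10  -34
T: 85  105  113  103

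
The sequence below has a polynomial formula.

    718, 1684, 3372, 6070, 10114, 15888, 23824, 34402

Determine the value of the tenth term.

65644

Δ: 966 , 1688 , 2698 , 4044 , 5774 , 7936 , 10578
Δ²: 722 , 1010 , 1346 , 1730 , 2162 , 2642
Δ³: 288 , 336 , 384 , 432 , 480
Δ⁴: 48 , 48 , 48 , 48
Fourth differences constant at 48.
480 + 48 = 528;  2642 + 528 = 3170;  10578 + 3170 = 13748;  34402 + 13748 = 48150
528 + 48 = 576;  3170 + 576 = 3746;  13748 + 3746 = 17494;  48150 + 17494 = 65644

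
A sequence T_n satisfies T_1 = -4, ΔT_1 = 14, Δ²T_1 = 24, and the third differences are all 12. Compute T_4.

122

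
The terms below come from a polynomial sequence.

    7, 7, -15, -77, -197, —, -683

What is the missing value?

Using the first 5 terms:
Δ: 0, -22, -62, -120
Δ²: -22, -40, -58
Δ³: -18, -18
Constant third difference = -18.
Extend forward: -58 − 18 = -76;  -120 − 76 = -196;  -197 − 196 = -393

-393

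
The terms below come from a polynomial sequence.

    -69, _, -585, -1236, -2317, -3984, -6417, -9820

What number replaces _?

-232

Using the last 6 terms:
-651, -1081, -1667, -2433, -3403
-430, -586, -766, -970
-156, -180, -204
-24, -24
Constant fourth difference = -24.
Extend backward: -156 + 24 = -132;  -430 + 132 = -298;  -651 + 298 = -353;  -585 + 353 = -232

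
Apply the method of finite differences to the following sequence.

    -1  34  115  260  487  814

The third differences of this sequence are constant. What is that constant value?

18

Δ: 35, 81, 145, 227, 327
Δ²: 46, 64, 82, 100
Δ³: 18, 18, 18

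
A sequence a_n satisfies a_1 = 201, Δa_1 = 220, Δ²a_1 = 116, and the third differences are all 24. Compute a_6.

Build the table forward from the leading diagonal:
Δ³: 24  24  24  24  24  24
Δ²: 116  140  164  188  212  236
Δ: 220  336  476  640  828  1040
a: 201  421  757  1233  1873  2701

2701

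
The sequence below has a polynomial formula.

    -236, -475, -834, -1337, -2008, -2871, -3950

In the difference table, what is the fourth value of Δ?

First differences: -239, -359, -503, -671, -863, -1079
Second differences: -120, -144, -168, -192, -216
Third differences: -24, -24, -24, -24

-671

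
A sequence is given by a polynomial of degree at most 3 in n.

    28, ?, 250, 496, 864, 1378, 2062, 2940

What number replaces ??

Using the last 6 terms:
Δ: 246, 368, 514, 684, 878
Δ²: 122, 146, 170, 194
Δ³: 24, 24, 24
Constant third difference = 24.
Extend backward: 122 − 24 = 98;  246 − 98 = 148;  250 − 148 = 102

102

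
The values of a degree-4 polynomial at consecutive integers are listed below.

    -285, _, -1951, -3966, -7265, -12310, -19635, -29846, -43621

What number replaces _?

-830

Using the last 7 terms:
D1: -2015, -3299, -5045, -7325, -10211, -13775
D2: -1284, -1746, -2280, -2886, -3564
D3: -462, -534, -606, -678
D4: -72, -72, -72
Constant fourth difference = -72.
Extend backward: -462 + 72 = -390;  -1284 + 390 = -894;  -2015 + 894 = -1121;  -1951 + 1121 = -830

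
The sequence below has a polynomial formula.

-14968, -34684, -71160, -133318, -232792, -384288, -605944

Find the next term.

-19716, -36476, -62158, -99474, -151496, -221656
-16760, -25682, -37316, -52022, -70160
-8922, -11634, -14706, -18138
-2712, -3072, -3432
-360, -360
Fifth differences constant at -360.
-3432 − 360 = -3792;  -18138 − 3792 = -21930;  -70160 − 21930 = -92090;  -221656 − 92090 = -313746;  -605944 − 313746 = -919690

-919690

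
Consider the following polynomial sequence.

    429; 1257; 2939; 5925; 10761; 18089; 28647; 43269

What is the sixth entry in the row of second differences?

First differences: 828, 1682, 2986, 4836, 7328, 10558, 14622
Second differences: 854, 1304, 1850, 2492, 3230, 4064
Third differences: 450, 546, 642, 738, 834
Fourth differences: 96, 96, 96, 96

4064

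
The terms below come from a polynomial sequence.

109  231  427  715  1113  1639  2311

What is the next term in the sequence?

3147

Δ: 122, 196, 288, 398, 526, 672
Δ²: 74, 92, 110, 128, 146
Δ³: 18, 18, 18, 18
Constant third difference = 18, so extend:
146 + 18 = 164;  672 + 164 = 836;  2311 + 836 = 3147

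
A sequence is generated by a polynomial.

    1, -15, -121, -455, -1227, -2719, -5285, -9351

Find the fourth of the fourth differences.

-72

First differences: -16, -106, -334, -772, -1492, -2566, -4066
Second differences: -90, -228, -438, -720, -1074, -1500
Third differences: -138, -210, -282, -354, -426
Fourth differences: -72, -72, -72, -72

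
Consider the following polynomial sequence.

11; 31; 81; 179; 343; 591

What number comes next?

941

20 , 50 , 98 , 164 , 248
30 , 48 , 66 , 84
18 , 18 , 18
The third differences are constant (18).
84 + 18 = 102;  248 + 102 = 350;  591 + 350 = 941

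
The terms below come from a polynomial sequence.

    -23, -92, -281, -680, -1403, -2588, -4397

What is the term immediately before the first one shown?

-8

-69, -189, -399, -723, -1185, -1809
-120, -210, -324, -462, -624
-90, -114, -138, -162
-24, -24, -24
The fourth differences are constant at -24.
Work back: -90 + 24 = -66;  -120 + 66 = -54;  -69 + 54 = -15;  -23 + 15 = -8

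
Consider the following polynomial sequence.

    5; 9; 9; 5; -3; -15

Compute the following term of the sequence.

-31

D1: 4, 0, -4, -8, -12
D2: -4, -4, -4, -4
The second differences are constant (-4).
-12 − 4 = -16;  -15 − 16 = -31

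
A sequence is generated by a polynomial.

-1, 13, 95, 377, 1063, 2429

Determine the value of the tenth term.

22733

D1: 14  82  282  686  1366
D2: 68  200  404  680
D3: 132  204  276
D4: 72  72
Fourth differences constant at 72.
276 + 72 = 348;  680 + 348 = 1028;  1366 + 1028 = 2394;  2429 + 2394 = 4823
348 + 72 = 420;  1028 + 420 = 1448;  2394 + 1448 = 3842;  4823 + 3842 = 8665
420 + 72 = 492;  1448 + 492 = 1940;  3842 + 1940 = 5782;  8665 + 5782 = 14447
492 + 72 = 564;  1940 + 564 = 2504;  5782 + 2504 = 8286;  14447 + 8286 = 22733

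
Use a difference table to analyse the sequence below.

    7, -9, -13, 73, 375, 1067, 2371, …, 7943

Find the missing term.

4557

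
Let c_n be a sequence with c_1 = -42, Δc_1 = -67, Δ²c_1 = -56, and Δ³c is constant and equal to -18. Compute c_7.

-1644

Build the table forward from the leading diagonal:
D3: -18, -18, -18, -18, -18, -18, -18
D2: -56, -74, -92, -110, -128, -146, -164
D1: -67, -123, -197, -289, -399, -527, -673
c: -42, -109, -232, -429, -718, -1117, -1644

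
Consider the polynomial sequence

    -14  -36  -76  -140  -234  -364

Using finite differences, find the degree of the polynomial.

3

Δ: -22, -40, -64, -94, -130
Δ²: -18, -24, -30, -36
Δ³: -6, -6, -6
The third differences are constant, so the polynomial has degree 3.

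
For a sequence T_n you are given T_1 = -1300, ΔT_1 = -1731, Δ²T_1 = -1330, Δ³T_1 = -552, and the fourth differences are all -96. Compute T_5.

Build the table forward from the leading diagonal:
Fourth differences: -96, -96, -96, -96, -96
Third differences: -552, -648, -744, -840, -936
Second differences: -1330, -1882, -2530, -3274, -4114
First differences: -1731, -3061, -4943, -7473, -10747
T: -1300, -3031, -6092, -11035, -18508

-18508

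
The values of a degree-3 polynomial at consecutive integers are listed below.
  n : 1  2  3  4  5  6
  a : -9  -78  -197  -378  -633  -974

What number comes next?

Δ: -69  -119  -181  -255  -341
Δ²: -50  -62  -74  -86
Δ³: -12  -12  -12
Third differences constant at -12.
-86 − 12 = -98;  -341 − 98 = -439;  -974 − 439 = -1413

-1413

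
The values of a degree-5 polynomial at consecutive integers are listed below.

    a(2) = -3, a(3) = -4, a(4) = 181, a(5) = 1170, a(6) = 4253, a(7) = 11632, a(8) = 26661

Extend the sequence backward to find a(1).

Δ: -1  185  989  3083  7379  15029
Δ²: 186  804  2094  4296  7650
Δ³: 618  1290  2202  3354
Δ⁴: 672  912  1152
Δ⁵: 240  240
The fifth differences are constant at 240.
Work back: 672 − 240 = 432;  618 − 432 = 186;  186 − 186 = 0;  -1 + 0 = -1;  -3 + 1 = -2

-2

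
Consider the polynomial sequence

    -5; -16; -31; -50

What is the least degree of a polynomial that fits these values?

2

-11, -15, -19
-4, -4
The second differences are constant, so the polynomial has degree 2.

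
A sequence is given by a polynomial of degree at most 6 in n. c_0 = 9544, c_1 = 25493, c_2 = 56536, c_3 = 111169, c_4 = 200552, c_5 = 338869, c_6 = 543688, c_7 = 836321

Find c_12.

Δ: 15949, 31043, 54633, 89383, 138317, 204819, 292633
Δ²: 15094, 23590, 34750, 48934, 66502, 87814
Δ³: 8496, 11160, 14184, 17568, 21312
Δ⁴: 2664, 3024, 3384, 3744
Δ⁵: 360, 360, 360
Fifth differences constant at 360.
3744 + 360 = 4104;  21312 + 4104 = 25416;  87814 + 25416 = 113230;  292633 + 113230 = 405863;  836321 + 405863 = 1242184
4104 + 360 = 4464;  25416 + 4464 = 29880;  113230 + 29880 = 143110;  405863 + 143110 = 548973;  1242184 + 548973 = 1791157
4464 + 360 = 4824;  29880 + 4824 = 34704;  143110 + 34704 = 177814;  548973 + 177814 = 726787;  1791157 + 726787 = 2517944
4824 + 360 = 5184;  34704 + 5184 = 39888;  177814 + 39888 = 217702;  726787 + 217702 = 944489;  2517944 + 944489 = 3462433
5184 + 360 = 5544;  39888 + 5544 = 45432;  217702 + 45432 = 263134;  944489 + 263134 = 1207623;  3462433 + 1207623 = 4670056

4670056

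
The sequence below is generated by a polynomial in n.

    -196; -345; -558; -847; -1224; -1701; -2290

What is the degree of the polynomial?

Δ: -149, -213, -289, -377, -477, -589
Δ²: -64, -76, -88, -100, -112
Δ³: -12, -12, -12, -12
The third differences are constant, so the polynomial has degree 3.

3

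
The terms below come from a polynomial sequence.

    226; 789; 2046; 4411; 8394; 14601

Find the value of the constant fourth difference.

96

Δ: 563, 1257, 2365, 3983, 6207
Δ²: 694, 1108, 1618, 2224
Δ³: 414, 510, 606
Δ⁴: 96, 96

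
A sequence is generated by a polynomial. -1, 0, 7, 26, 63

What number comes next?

D1: 1, 7, 19, 37
D2: 6, 12, 18
D3: 6, 6
The third differences are constant (6).
18 + 6 = 24;  37 + 24 = 61;  63 + 61 = 124

124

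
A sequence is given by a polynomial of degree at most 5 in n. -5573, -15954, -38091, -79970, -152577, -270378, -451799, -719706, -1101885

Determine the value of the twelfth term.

-3295794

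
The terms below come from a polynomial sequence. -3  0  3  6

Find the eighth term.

18

3, 3, 3
Constant first difference = 3, so extend:
6 + 3 = 9
9 + 3 = 12
12 + 3 = 15
15 + 3 = 18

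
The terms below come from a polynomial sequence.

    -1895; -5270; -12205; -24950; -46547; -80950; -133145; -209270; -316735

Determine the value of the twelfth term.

-922870

-3375 , -6935 , -12745 , -21597 , -34403 , -52195 , -76125 , -107465
-3560 , -5810 , -8852 , -12806 , -17792 , -23930 , -31340
-2250 , -3042 , -3954 , -4986 , -6138 , -7410
-792 , -912 , -1032 , -1152 , -1272
-120 , -120 , -120 , -120
Constant fifth difference = -120, so extend:
-1272 − 120 = -1392;  -7410 − 1392 = -8802;  -31340 − 8802 = -40142;  -107465 − 40142 = -147607;  -316735 − 147607 = -464342
-1392 − 120 = -1512;  -8802 − 1512 = -10314;  -40142 − 10314 = -50456;  -147607 − 50456 = -198063;  -464342 − 198063 = -662405
-1512 − 120 = -1632;  -10314 − 1632 = -11946;  -50456 − 11946 = -62402;  -198063 − 62402 = -260465;  -662405 − 260465 = -922870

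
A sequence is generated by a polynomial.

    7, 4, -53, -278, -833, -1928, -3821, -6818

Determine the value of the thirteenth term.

-52433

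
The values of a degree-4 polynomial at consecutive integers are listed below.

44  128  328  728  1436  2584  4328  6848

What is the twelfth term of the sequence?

29128

First differences: 84  200  400  708  1148  1744  2520
Second differences: 116  200  308  440  596  776
Third differences: 84  108  132  156  180
Fourth differences: 24  24  24  24
Fourth differences constant at 24.
180 + 24 = 204;  776 + 204 = 980;  2520 + 980 = 3500;  6848 + 3500 = 10348
204 + 24 = 228;  980 + 228 = 1208;  3500 + 1208 = 4708;  10348 + 4708 = 15056
228 + 24 = 252;  1208 + 252 = 1460;  4708 + 1460 = 6168;  15056 + 6168 = 21224
252 + 24 = 276;  1460 + 276 = 1736;  6168 + 1736 = 7904;  21224 + 7904 = 29128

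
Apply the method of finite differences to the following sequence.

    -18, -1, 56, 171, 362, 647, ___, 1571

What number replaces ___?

Using the first 6 terms:
Δ: 17  57  115  191  285
Δ²: 40  58  76  94
Δ³: 18  18  18
Constant third difference = 18.
Extend forward: 94 + 18 = 112;  285 + 112 = 397;  647 + 397 = 1044

1044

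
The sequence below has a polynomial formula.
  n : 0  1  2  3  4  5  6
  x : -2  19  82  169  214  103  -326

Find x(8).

-3026

D1: 21, 63, 87, 45, -111, -429
D2: 42, 24, -42, -156, -318
D3: -18, -66, -114, -162
D4: -48, -48, -48
Fourth differences constant at -48.
-162 − 48 = -210;  -318 − 210 = -528;  -429 − 528 = -957;  -326 − 957 = -1283
-210 − 48 = -258;  -528 − 258 = -786;  -957 − 786 = -1743;  -1283 − 1743 = -3026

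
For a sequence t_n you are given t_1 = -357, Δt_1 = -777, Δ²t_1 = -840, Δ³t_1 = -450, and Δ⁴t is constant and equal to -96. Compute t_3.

-2751

Build the table forward from the leading diagonal:
Fourth differences: -96  -96  -96
Third differences: -450  -546  -642
Second differences: -840  -1290  -1836
First differences: -777  -1617  -2907
t: -357  -1134  -2751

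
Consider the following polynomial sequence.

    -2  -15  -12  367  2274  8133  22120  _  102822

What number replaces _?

50643

Using the first 7 terms:
First differences: -13, 3, 379, 1907, 5859, 13987
Second differences: 16, 376, 1528, 3952, 8128
Third differences: 360, 1152, 2424, 4176
Fourth differences: 792, 1272, 1752
Fifth differences: 480, 480
Constant fifth difference = 480.
Extend forward: 1752 + 480 = 2232;  4176 + 2232 = 6408;  8128 + 6408 = 14536;  13987 + 14536 = 28523;  22120 + 28523 = 50643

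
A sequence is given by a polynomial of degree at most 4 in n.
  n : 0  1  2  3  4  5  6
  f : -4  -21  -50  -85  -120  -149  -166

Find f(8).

-140

D1: -17, -29, -35, -35, -29, -17
D2: -12, -6, 0, 6, 12
D3: 6, 6, 6, 6
The third differences are constant (6).
12 + 6 = 18;  -17 + 18 = 1;  -166 + 1 = -165
18 + 6 = 24;  1 + 24 = 25;  -165 + 25 = -140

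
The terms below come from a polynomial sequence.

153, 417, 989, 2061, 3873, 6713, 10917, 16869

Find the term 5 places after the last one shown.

264, 572, 1072, 1812, 2840, 4204, 5952
308, 500, 740, 1028, 1364, 1748
192, 240, 288, 336, 384
48, 48, 48, 48
The fourth differences are constant (48).
384 + 48 = 432;  1748 + 432 = 2180;  5952 + 2180 = 8132;  16869 + 8132 = 25001
432 + 48 = 480;  2180 + 480 = 2660;  8132 + 2660 = 10792;  25001 + 10792 = 35793
480 + 48 = 528;  2660 + 528 = 3188;  10792 + 3188 = 13980;  35793 + 13980 = 49773
528 + 48 = 576;  3188 + 576 = 3764;  13980 + 3764 = 17744;  49773 + 17744 = 67517
576 + 48 = 624;  3764 + 624 = 4388;  17744 + 4388 = 22132;  67517 + 22132 = 89649

89649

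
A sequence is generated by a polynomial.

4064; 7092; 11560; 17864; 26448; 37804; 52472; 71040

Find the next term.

First differences: 3028  4468  6304  8584  11356  14668  18568
Second differences: 1440  1836  2280  2772  3312  3900
Third differences: 396  444  492  540  588
Fourth differences: 48  48  48  48
The fourth differences are constant (48).
588 + 48 = 636;  3900 + 636 = 4536;  18568 + 4536 = 23104;  71040 + 23104 = 94144

94144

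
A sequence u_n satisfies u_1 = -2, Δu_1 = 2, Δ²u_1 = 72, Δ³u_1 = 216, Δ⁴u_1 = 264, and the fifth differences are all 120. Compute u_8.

20844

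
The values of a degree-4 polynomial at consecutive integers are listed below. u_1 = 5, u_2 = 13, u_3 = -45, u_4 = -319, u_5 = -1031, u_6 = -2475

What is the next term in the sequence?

-5017

First differences: 8  -58  -274  -712  -1444
Second differences: -66  -216  -438  -732
Third differences: -150  -222  -294
Fourth differences: -72  -72
The fourth differences are constant (-72).
-294 − 72 = -366;  -732 − 366 = -1098;  -1444 − 1098 = -2542;  -2475 − 2542 = -5017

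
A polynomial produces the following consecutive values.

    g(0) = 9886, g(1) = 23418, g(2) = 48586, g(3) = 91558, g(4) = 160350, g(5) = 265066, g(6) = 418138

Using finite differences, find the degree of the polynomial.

13532, 25168, 42972, 68792, 104716, 153072
11636, 17804, 25820, 35924, 48356
6168, 8016, 10104, 12432
1848, 2088, 2328
240, 240
The fifth differences are constant, so the polynomial has degree 5.

5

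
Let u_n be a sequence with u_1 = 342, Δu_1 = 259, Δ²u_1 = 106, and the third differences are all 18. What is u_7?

Build the table forward from the leading diagonal:
Third differences: 18  18  18  18  18  18  18
Second differences: 106  124  142  160  178  196  214
First differences: 259  365  489  631  791  969  1165
u: 342  601  966  1455  2086  2877  3846

3846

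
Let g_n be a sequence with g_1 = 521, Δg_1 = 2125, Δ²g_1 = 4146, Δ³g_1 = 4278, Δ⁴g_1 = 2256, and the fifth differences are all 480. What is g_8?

341232

Build the table forward from the leading diagonal:
D5: 480, 480, 480, 480, 480, 480, 480, 480
D4: 2256, 2736, 3216, 3696, 4176, 4656, 5136, 5616
D3: 4278, 6534, 9270, 12486, 16182, 20358, 25014, 30150
D2: 4146, 8424, 14958, 24228, 36714, 52896, 73254, 98268
D1: 2125, 6271, 14695, 29653, 53881, 90595, 143491, 216745
g: 521, 2646, 8917, 23612, 53265, 107146, 197741, 341232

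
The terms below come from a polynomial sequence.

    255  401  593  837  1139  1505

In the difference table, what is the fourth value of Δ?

Δ: 146, 192, 244, 302, 366
Δ²: 46, 52, 58, 64
Δ³: 6, 6, 6

302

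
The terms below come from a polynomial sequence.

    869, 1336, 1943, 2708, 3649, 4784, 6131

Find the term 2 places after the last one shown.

D1: 467  607  765  941  1135  1347
D2: 140  158  176  194  212
D3: 18  18  18  18
Constant third difference = 18, so extend:
212 + 18 = 230;  1347 + 230 = 1577;  6131 + 1577 = 7708
230 + 18 = 248;  1577 + 248 = 1825;  7708 + 1825 = 9533

9533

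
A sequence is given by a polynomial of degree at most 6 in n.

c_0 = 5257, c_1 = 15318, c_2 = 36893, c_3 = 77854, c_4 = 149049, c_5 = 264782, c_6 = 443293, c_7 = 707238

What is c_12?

D1: 10061 , 21575 , 40961 , 71195 , 115733 , 178511 , 263945
D2: 11514 , 19386 , 30234 , 44538 , 62778 , 85434
D3: 7872 , 10848 , 14304 , 18240 , 22656
D4: 2976 , 3456 , 3936 , 4416
D5: 480 , 480 , 480
The fifth differences are constant (480).
4416 + 480 = 4896;  22656 + 4896 = 27552;  85434 + 27552 = 112986;  263945 + 112986 = 376931;  707238 + 376931 = 1084169
4896 + 480 = 5376;  27552 + 5376 = 32928;  112986 + 32928 = 145914;  376931 + 145914 = 522845;  1084169 + 522845 = 1607014
5376 + 480 = 5856;  32928 + 5856 = 38784;  145914 + 38784 = 184698;  522845 + 184698 = 707543;  1607014 + 707543 = 2314557
5856 + 480 = 6336;  38784 + 6336 = 45120;  184698 + 45120 = 229818;  707543 + 229818 = 937361;  2314557 + 937361 = 3251918
6336 + 480 = 6816;  45120 + 6816 = 51936;  229818 + 51936 = 281754;  937361 + 281754 = 1219115;  3251918 + 1219115 = 4471033

4471033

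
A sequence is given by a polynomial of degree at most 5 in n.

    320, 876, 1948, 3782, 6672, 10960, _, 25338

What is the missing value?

17036

Using the first 6 terms:
First differences: 556  1072  1834  2890  4288
Second differences: 516  762  1056  1398
Third differences: 246  294  342
Fourth differences: 48  48
Constant fourth difference = 48.
Extend forward: 342 + 48 = 390;  1398 + 390 = 1788;  4288 + 1788 = 6076;  10960 + 6076 = 17036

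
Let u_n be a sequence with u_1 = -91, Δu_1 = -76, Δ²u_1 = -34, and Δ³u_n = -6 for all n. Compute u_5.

-623

Build the table forward from the leading diagonal:
Third differences: -6  -6  -6  -6  -6
Second differences: -34  -40  -46  -52  -58
First differences: -76  -110  -150  -196  -248
u: -91  -167  -277  -427  -623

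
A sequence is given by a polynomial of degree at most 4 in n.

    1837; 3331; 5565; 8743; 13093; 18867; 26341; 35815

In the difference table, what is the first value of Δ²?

D1: 1494, 2234, 3178, 4350, 5774, 7474, 9474
D2: 740, 944, 1172, 1424, 1700, 2000
D3: 204, 228, 252, 276, 300
D4: 24, 24, 24, 24

740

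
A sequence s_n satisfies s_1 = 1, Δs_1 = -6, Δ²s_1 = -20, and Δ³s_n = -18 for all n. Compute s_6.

-409

Build the table forward from the leading diagonal:
Δ³: -18, -18, -18, -18, -18, -18
Δ²: -20, -38, -56, -74, -92, -110
Δ: -6, -26, -64, -120, -194, -286
s: 1, -5, -31, -95, -215, -409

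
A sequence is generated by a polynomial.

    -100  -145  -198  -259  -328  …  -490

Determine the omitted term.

Using the first 5 terms:
Δ: -45, -53, -61, -69
Δ²: -8, -8, -8
Constant second difference = -8.
Extend forward: -69 − 8 = -77;  -328 − 77 = -405

-405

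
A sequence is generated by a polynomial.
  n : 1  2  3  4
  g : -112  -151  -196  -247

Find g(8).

-39 , -45 , -51
-6 , -6
Constant second difference = -6, so extend:
-51 − 6 = -57;  -247 − 57 = -304
-57 − 6 = -63;  -304 − 63 = -367
-63 − 6 = -69;  -367 − 69 = -436
-69 − 6 = -75;  -436 − 75 = -511

-511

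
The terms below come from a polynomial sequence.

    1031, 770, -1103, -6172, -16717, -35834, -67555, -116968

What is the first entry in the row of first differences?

-261

Δ: -261, -1873, -5069, -10545, -19117, -31721, -49413
Δ²: -1612, -3196, -5476, -8572, -12604, -17692
Δ³: -1584, -2280, -3096, -4032, -5088
Δ⁴: -696, -816, -936, -1056
Δ⁵: -120, -120, -120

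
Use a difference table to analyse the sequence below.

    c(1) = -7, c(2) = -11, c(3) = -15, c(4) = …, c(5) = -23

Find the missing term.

-19

Using the first 3 terms:
-4  -4
Constant first difference = -4.
Extend forward: -15 − 4 = -19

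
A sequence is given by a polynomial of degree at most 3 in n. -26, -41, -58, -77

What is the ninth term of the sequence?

Δ: -15, -17, -19
Δ²: -2, -2
Second differences constant at -2.
-19 − 2 = -21;  -77 − 21 = -98
-21 − 2 = -23;  -98 − 23 = -121
-23 − 2 = -25;  -121 − 25 = -146
-25 − 2 = -27;  -146 − 27 = -173
-27 − 2 = -29;  -173 − 29 = -202

-202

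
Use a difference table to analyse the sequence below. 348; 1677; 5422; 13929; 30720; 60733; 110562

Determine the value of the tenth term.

D1: 1329 , 3745 , 8507 , 16791 , 30013 , 49829
D2: 2416 , 4762 , 8284 , 13222 , 19816
D3: 2346 , 3522 , 4938 , 6594
D4: 1176 , 1416 , 1656
D5: 240 , 240
The fifth differences are constant (240).
1656 + 240 = 1896;  6594 + 1896 = 8490;  19816 + 8490 = 28306;  49829 + 28306 = 78135;  110562 + 78135 = 188697
1896 + 240 = 2136;  8490 + 2136 = 10626;  28306 + 10626 = 38932;  78135 + 38932 = 117067;  188697 + 117067 = 305764
2136 + 240 = 2376;  10626 + 2376 = 13002;  38932 + 13002 = 51934;  117067 + 51934 = 169001;  305764 + 169001 = 474765

474765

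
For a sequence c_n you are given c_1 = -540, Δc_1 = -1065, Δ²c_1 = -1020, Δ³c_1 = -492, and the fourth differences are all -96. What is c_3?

-3690

Build the table forward from the leading diagonal:
Fourth differences: -96, -96, -96
Third differences: -492, -588, -684
Second differences: -1020, -1512, -2100
First differences: -1065, -2085, -3597
c: -540, -1605, -3690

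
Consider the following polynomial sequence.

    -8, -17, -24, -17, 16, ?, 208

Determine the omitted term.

Using the first 5 terms:
First differences: -9  -7  7  33
Second differences: 2  14  26
Third differences: 12  12
Constant third difference = 12.
Extend forward: 26 + 12 = 38;  33 + 38 = 71;  16 + 71 = 87

87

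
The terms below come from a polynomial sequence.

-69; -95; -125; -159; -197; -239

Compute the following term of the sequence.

D1: -26, -30, -34, -38, -42
D2: -4, -4, -4, -4
The second differences are constant (-4).
-42 − 4 = -46;  -239 − 46 = -285

-285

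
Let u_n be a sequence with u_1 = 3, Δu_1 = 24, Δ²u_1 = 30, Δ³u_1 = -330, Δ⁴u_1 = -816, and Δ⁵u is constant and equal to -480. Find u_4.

-165

Build the table forward from the leading diagonal:
Fifth differences: -480  -480  -480  -480
Fourth differences: -816  -1296  -1776  -2256
Third differences: -330  -1146  -2442  -4218
Second differences: 30  -300  -1446  -3888
First differences: 24  54  -246  -1692
u: 3  27  81  -165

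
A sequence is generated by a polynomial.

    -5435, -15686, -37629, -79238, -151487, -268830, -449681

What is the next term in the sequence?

D1: -10251  -21943  -41609  -72249  -117343  -180851
D2: -11692  -19666  -30640  -45094  -63508
D3: -7974  -10974  -14454  -18414
D4: -3000  -3480  -3960
D5: -480  -480
Constant fifth difference = -480, so extend:
-3960 − 480 = -4440;  -18414 − 4440 = -22854;  -63508 − 22854 = -86362;  -180851 − 86362 = -267213;  -449681 − 267213 = -716894

-716894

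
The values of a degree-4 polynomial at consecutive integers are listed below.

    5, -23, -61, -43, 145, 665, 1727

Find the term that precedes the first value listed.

5

Δ: -28, -38, 18, 188, 520, 1062
Δ²: -10, 56, 170, 332, 542
Δ³: 66, 114, 162, 210
Δ⁴: 48, 48, 48
The fourth differences are constant at 48.
Work back: 66 − 48 = 18;  -10 − 18 = -28;  -28 + 28 = 0;  5 + 0 = 5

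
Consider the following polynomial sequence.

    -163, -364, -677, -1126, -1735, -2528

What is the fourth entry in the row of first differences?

-609

Δ: -201, -313, -449, -609, -793
Δ²: -112, -136, -160, -184
Δ³: -24, -24, -24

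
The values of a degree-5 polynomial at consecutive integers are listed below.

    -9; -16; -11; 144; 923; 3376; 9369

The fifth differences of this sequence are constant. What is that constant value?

240

Δ: -7, 5, 155, 779, 2453, 5993
Δ²: 12, 150, 624, 1674, 3540
Δ³: 138, 474, 1050, 1866
Δ⁴: 336, 576, 816
Δ⁵: 240, 240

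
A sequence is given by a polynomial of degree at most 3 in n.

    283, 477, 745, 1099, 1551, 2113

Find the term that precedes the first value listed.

151

194, 268, 354, 452, 562
74, 86, 98, 110
12, 12, 12
The third differences are constant at 12.
Work back: 74 − 12 = 62;  194 − 62 = 132;  283 − 132 = 151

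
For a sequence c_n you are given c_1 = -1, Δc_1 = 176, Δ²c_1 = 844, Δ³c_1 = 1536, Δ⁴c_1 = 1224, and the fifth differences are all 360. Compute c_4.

4595

Build the table forward from the leading diagonal:
Fifth differences: 360, 360, 360, 360
Fourth differences: 1224, 1584, 1944, 2304
Third differences: 1536, 2760, 4344, 6288
Second differences: 844, 2380, 5140, 9484
First differences: 176, 1020, 3400, 8540
c: -1, 175, 1195, 4595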